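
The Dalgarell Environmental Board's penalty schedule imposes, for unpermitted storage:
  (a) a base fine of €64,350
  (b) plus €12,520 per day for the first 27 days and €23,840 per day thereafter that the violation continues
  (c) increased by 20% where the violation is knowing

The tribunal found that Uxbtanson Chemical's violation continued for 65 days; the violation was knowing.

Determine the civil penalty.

Civil penalty: €1,569,972

First 27 days: 27 × €12,520 = €338,040
Remaining days: (65 − 27) × €23,840 = €905,920
Per-day component: €338,040 + €905,920 = €1,243,960
Base plus per-day: €64,350 + €1,243,960 = €1,308,310
Enhancement: 20% of €1,308,310 = €261,662
Enhanced fine: €1,308,310 + €261,662 = €1,569,972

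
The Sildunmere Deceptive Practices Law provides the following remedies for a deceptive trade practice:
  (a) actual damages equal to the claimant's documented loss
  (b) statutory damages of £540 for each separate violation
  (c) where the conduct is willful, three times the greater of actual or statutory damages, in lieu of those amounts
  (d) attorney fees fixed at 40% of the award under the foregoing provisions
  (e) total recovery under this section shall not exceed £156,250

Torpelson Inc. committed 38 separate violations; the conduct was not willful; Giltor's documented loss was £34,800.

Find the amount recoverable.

£77,448

Statutory damages: 38 × £540 = £20,520
Conduct not willful: the in-lieu enhancement does not apply.
Actual plus statutory damages: £34,800 + £20,520 = £55,320
Attorney fees: 40% of £55,320 = £22,128
Total before cap: £55,320 + £22,128 = £77,448
Cap at £156,250: £77,448 is within the cap, no reduction.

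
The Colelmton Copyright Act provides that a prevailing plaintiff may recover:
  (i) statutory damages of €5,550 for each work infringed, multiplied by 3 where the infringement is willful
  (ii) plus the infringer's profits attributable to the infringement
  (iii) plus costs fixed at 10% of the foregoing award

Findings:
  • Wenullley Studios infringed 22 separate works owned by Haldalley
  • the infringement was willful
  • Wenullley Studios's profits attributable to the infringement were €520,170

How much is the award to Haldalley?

Statutory damages: 22 × €5,550 = €122,100
Trebled: 3 × €122,100 = €366,300
Combined award: €366,300 + €520,170 = €886,470
Costs: 10% of €886,470 = €88,647
Award plus costs: €886,470 + €88,647 = €975,117

Award: €975,117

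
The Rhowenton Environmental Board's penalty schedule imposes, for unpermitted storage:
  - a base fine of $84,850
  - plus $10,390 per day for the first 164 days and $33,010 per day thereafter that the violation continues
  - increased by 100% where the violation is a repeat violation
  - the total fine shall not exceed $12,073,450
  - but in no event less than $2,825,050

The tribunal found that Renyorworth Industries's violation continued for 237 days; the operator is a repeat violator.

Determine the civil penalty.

$8,397,080

First 164 days: 164 × $10,390 = $1,703,960
Remaining days: (237 − 164) × $33,010 = $2,409,730
Per-day component: $1,703,960 + $2,409,730 = $4,113,690
Base plus per-day: $84,850 + $4,113,690 = $4,198,540
Enhancement: 100% of $4,198,540 = $4,198,540
Enhanced fine: $4,198,540 + $4,198,540 = $8,397,080
Cap at $12,073,450: $8,397,080 is within the cap, no reduction.
Minimum $2,825,050: $8,397,080 meets the minimum, no increase.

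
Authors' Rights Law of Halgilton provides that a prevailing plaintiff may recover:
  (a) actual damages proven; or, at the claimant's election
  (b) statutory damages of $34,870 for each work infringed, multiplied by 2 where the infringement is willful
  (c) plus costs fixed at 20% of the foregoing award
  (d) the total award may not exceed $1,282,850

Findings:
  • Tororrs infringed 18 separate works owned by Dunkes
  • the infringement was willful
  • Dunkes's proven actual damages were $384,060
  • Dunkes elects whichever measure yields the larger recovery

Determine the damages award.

$1,282,850

Statutory damages: 18 × $34,870 = $627,660
Doubled: 2 × $627,660 = $1,255,320
Greater of actual damages ($384,060) or enhanced statutory damages ($1,255,320): $1,255,320
Costs: 20% of $1,255,320 = $251,064
Award plus costs: $1,255,320 + $251,064 = $1,506,384
Cap at $1,282,850: $1,506,384 exceeds the cap → $1,282,850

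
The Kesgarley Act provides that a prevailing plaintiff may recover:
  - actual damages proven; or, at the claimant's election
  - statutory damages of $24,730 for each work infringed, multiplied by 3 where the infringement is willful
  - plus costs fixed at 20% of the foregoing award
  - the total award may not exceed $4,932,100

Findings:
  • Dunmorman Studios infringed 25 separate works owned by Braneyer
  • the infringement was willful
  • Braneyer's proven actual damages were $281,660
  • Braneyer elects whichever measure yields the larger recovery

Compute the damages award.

Statutory damages: 25 × $24,730 = $618,250
Trebled: 3 × $618,250 = $1,854,750
Greater of actual damages ($281,660) or enhanced statutory damages ($1,854,750): $1,854,750
Costs: 20% of $1,854,750 = $370,950
Award plus costs: $1,854,750 + $370,950 = $2,225,700
Cap at $4,932,100: $2,225,700 is within the cap, no reduction.

Award: $2,225,700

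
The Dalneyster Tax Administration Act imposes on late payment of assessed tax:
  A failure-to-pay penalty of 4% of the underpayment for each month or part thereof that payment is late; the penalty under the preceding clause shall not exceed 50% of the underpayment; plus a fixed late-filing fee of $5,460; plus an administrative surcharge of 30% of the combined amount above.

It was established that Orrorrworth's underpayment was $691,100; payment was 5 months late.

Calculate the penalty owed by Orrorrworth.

Accrued rate: 4% × 5 = 20%, capped at 50% → 20%
Failure-to-pay penalty: 20% of $691,100 = $138,220
Penalty before surcharge: $138,220 + $5,460 = $143,680
Administrative surcharge: 30% of $143,680 = $43,104
Total penalty: $143,680 + $43,104 = $186,784

$186,784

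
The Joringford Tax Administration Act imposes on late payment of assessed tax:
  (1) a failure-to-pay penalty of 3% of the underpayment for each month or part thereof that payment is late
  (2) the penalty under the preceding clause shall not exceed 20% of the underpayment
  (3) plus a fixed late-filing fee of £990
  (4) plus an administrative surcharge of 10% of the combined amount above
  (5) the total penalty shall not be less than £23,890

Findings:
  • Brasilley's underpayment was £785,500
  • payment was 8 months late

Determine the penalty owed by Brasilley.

Accrued rate: 3% × 8 = 24%, capped at 20% → 20%
Failure-to-pay penalty: 20% of £785,500 = £157,100
Penalty before surcharge: £157,100 + £990 = £158,090
Administrative surcharge: 10% of £158,090 = £15,809
Total penalty: £158,090 + £15,809 = £173,899
Minimum £23,890: £173,899 meets the minimum, no increase.

£173,899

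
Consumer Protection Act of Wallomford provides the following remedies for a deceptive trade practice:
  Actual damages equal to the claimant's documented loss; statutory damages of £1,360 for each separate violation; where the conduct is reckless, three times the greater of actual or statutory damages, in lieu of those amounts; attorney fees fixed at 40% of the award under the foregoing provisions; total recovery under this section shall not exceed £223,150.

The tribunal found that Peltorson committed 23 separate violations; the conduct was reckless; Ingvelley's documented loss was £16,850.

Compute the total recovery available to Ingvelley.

£131,376

Statutory damages: 23 × £1,360 = £31,280
Greater of actual damages (£16,850) or statutory damages (£31,280): £31,280
Trebled: 3 × £31,280 = £93,840
Attorney fees: 40% of £93,840 = £37,536
Total before cap: £93,840 + £37,536 = £131,376
Cap at £223,150: £131,376 is within the cap, no reduction.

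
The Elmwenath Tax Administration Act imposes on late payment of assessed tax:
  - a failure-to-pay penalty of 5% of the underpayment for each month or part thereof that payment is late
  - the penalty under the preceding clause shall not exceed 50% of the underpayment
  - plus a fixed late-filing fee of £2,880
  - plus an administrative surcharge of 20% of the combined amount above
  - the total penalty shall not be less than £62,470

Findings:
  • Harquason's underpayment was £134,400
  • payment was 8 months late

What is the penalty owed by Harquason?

Accrued rate: 5% × 8 = 40%, capped at 50% → 40%
Failure-to-pay penalty: 40% of £134,400 = £53,760
Penalty before surcharge: £53,760 + £2,880 = £56,640
Administrative surcharge: 20% of £56,640 = £11,328
Total penalty: £56,640 + £11,328 = £67,968
Minimum £62,470: £67,968 meets the minimum, no increase.

Penalty: £67,968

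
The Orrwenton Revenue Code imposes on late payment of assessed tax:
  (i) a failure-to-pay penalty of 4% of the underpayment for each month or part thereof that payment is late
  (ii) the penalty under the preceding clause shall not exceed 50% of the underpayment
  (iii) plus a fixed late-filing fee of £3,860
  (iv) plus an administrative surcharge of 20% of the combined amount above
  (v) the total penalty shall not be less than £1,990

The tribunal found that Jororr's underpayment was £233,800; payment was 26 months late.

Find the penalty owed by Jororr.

Accrued rate: 4% × 26 = 104%, capped at 50% → 50%
Failure-to-pay penalty: 50% of £233,800 = £116,900
Penalty before surcharge: £116,900 + £3,860 = £120,760
Administrative surcharge: 20% of £120,760 = £24,152
Total penalty: £120,760 + £24,152 = £144,912
Minimum £1,990: £144,912 meets the minimum, no increase.

£144,912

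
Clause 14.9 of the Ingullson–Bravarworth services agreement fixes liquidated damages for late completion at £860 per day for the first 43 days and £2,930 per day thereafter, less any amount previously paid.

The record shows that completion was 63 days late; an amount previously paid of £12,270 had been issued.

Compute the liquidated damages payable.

First 43 days: 43 × £860 = £36,980
Remaining days: (63 − 43) × £2,930 = £58,600
Accrued per-day damages: £36,980 + £58,600 = £95,580
Less amount previously paid: £95,580 − £12,270 = £83,310

£83,310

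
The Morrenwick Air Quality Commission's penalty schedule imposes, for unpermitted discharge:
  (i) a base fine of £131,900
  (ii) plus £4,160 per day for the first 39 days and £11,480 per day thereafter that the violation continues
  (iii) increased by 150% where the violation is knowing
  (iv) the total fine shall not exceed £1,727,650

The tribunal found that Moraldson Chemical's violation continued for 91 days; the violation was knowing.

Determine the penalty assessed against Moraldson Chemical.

First 39 days: 39 × £4,160 = £162,240
Remaining days: (91 − 39) × £11,480 = £596,960
Per-day component: £162,240 + £596,960 = £759,200
Base plus per-day: £131,900 + £759,200 = £891,100
Enhancement: 150% of £891,100 = £1,336,650
Enhanced fine: £891,100 + £1,336,650 = £2,227,750
Cap at £1,727,650: £2,227,750 exceeds the cap → £1,727,650

£1,727,650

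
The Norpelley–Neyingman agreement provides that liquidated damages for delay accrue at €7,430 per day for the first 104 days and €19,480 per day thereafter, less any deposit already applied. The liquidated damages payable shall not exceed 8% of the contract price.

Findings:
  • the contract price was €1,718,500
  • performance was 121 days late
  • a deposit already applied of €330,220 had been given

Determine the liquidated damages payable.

First 104 days: 104 × €7,430 = €772,720
Remaining days: (121 − 104) × €19,480 = €331,160
Accrued per-day damages: €772,720 + €331,160 = €1,103,880
Less deposit already applied: €1,103,880 − €330,220 = €773,660
Cap: 8% of €1,718,500 = €137,480
Cap at €137,480: €773,660 exceeds the cap → €137,480

€137,480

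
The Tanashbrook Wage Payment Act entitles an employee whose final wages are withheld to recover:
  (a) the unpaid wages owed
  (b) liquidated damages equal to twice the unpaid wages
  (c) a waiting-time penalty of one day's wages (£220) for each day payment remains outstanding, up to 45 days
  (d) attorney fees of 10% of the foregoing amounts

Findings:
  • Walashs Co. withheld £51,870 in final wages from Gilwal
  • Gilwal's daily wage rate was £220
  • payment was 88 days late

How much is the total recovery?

£182,061

Doubled: 2 × £51,870 = £103,740
Penalty days: min(88, 45) = 45
Waiting-time penalty: 45 × £220 = £9,900
Subtotal: £51,870 + £103,740 + £9,900 = £165,510
Attorney fees: 10% of £165,510 = £16,551
Total award: £165,510 + £16,551 = £182,061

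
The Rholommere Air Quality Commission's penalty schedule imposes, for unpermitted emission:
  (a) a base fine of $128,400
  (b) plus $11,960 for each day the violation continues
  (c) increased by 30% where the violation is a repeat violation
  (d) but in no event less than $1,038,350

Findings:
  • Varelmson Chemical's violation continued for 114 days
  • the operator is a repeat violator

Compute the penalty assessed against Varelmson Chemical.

$1,939,392

Per-day component: 114 × $11,960 = $1,363,440
Base plus per-day: $128,400 + $1,363,440 = $1,491,840
Enhancement: 30% of $1,491,840 = $447,552
Enhanced fine: $1,491,840 + $447,552 = $1,939,392
Minimum $1,038,350: $1,939,392 meets the minimum, no increase.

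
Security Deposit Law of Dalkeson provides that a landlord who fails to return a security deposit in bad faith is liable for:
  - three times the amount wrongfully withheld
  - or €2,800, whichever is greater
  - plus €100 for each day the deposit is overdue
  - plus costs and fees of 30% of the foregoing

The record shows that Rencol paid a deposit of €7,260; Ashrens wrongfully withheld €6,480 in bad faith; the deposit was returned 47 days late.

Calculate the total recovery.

€31,382

Trebled: 3 × €6,480 = €19,440
Minimum €2,800: €19,440 meets the minimum, no increase.
Late-return penalty: 47 × €100 = €4,700
Damages plus late penalty: €19,440 + €4,700 = €24,140
Costs and fees: 30% of €24,140 = €7,242
Total recovery: €24,140 + €7,242 = €31,382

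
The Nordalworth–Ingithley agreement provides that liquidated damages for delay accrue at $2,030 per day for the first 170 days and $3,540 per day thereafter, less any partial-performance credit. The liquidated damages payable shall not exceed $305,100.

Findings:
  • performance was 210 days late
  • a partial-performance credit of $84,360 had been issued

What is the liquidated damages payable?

$305,100

First 170 days: 170 × $2,030 = $345,100
Remaining days: (210 − 170) × $3,540 = $141,600
Accrued per-day damages: $345,100 + $141,600 = $486,700
Less partial-performance credit: $486,700 − $84,360 = $402,340
Cap at $305,100: $402,340 exceeds the cap → $305,100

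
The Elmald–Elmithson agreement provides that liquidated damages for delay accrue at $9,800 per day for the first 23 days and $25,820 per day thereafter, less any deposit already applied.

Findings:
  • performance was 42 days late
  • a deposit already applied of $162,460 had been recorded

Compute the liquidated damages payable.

$553,520

First 23 days: 23 × $9,800 = $225,400
Remaining days: (42 − 23) × $25,820 = $490,580
Accrued per-day damages: $225,400 + $490,580 = $715,980
Less deposit already applied: $715,980 − $162,460 = $553,520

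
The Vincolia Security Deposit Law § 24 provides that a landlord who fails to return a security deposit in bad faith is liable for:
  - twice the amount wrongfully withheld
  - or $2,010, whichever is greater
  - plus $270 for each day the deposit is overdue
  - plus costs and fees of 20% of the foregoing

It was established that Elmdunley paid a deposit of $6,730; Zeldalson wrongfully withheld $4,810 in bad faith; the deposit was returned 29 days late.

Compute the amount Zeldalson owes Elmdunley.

Doubled: 2 × $4,810 = $9,620
Minimum $2,010: $9,620 meets the minimum, no increase.
Late-return penalty: 29 × $270 = $7,830
Damages plus late penalty: $9,620 + $7,830 = $17,450
Costs and fees: 20% of $17,450 = $3,490
Total recovery: $17,450 + $3,490 = $20,940

Recovery: $20,940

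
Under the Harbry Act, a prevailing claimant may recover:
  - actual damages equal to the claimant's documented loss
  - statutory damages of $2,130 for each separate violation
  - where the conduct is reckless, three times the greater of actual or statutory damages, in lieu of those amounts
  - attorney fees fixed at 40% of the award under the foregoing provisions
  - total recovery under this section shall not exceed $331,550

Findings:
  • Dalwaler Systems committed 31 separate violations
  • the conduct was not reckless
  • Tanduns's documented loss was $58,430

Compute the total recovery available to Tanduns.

$174,244

Statutory damages: 31 × $2,130 = $66,030
Conduct not reckless: the in-lieu enhancement does not apply.
Actual plus statutory damages: $58,430 + $66,030 = $124,460
Attorney fees: 40% of $124,460 = $49,784
Total before cap: $124,460 + $49,784 = $174,244
Cap at $331,550: $174,244 is within the cap, no reduction.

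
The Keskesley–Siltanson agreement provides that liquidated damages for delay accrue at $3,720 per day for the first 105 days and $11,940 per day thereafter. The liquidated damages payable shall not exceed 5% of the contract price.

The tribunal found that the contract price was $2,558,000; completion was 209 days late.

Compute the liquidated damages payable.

$127,900

First 105 days: 105 × $3,720 = $390,600
Remaining days: (209 − 105) × $11,940 = $1,241,760
Accrued per-day damages: $390,600 + $1,241,760 = $1,632,360
Cap: 5% of $2,558,000 = $127,900
Cap at $127,900: $1,632,360 exceeds the cap → $127,900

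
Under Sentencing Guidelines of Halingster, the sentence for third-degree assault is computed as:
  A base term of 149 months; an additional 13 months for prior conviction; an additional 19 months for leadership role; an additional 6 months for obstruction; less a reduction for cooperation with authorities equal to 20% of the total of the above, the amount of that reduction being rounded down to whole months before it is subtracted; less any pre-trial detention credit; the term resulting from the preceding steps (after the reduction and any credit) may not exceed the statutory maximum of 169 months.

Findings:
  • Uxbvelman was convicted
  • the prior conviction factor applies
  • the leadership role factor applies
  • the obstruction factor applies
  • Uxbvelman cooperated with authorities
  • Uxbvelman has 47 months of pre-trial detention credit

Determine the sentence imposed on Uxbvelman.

Prior conviction enhancement: +13 months
Leadership role enhancement: +19 months
Obstruction enhancement: +6 months
Adjusted term: 149 months + 13 months + 19 months + 6 months = 187 months
Cooperation with authorities reduction: 20% of 187 months = 37 months (rounded down)
After reduction: 187 − 37 = 150 months
Less pre-trial detention credit: 150 months − 47 months = 103 months
Cap at 169 months: 103 months is within the cap, no reduction.

103 months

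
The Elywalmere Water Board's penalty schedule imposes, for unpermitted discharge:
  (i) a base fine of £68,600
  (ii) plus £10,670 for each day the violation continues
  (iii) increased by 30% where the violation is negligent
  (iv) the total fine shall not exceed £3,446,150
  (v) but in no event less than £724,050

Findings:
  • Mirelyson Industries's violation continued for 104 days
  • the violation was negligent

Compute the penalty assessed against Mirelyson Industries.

£1,531,764

Per-day component: 104 × £10,670 = £1,109,680
Base plus per-day: £68,600 + £1,109,680 = £1,178,280
Enhancement: 30% of £1,178,280 = £353,484
Enhanced fine: £1,178,280 + £353,484 = £1,531,764
Cap at £3,446,150: £1,531,764 is within the cap, no reduction.
Minimum £724,050: £1,531,764 meets the minimum, no increase.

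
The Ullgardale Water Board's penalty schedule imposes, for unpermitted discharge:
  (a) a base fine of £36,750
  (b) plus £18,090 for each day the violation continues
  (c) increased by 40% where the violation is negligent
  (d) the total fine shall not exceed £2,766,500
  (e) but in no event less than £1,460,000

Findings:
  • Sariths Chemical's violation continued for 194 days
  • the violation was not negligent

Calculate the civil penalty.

Per-day component: 194 × £18,090 = £3,509,460
Base plus per-day: £36,750 + £3,509,460 = £3,546,210
The violation was not negligent: no 40% increase.
Cap at £2,766,500: £3,546,210 exceeds the cap → £2,766,500
Minimum £1,460,000: £2,766,500 meets the minimum, no increase.

£2,766,500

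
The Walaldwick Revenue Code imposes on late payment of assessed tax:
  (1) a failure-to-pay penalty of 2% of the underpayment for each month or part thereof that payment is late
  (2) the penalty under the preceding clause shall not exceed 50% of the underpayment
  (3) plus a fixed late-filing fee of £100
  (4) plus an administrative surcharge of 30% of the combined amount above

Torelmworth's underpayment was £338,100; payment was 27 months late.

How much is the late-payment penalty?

£219,895

Accrued rate: 2% × 27 = 54%, capped at 50% → 50%
Failure-to-pay penalty: 50% of £338,100 = £169,050
Penalty before surcharge: £169,050 + £100 = £169,150
Administrative surcharge: 30% of £169,150 = £50,745
Total penalty: £169,150 + £50,745 = £219,895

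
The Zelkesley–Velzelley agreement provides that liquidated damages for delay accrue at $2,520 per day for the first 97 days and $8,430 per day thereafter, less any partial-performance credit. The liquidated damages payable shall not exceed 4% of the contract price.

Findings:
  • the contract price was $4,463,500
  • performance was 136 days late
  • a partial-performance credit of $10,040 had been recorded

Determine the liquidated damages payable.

First 97 days: 97 × $2,520 = $244,440
Remaining days: (136 − 97) × $8,430 = $328,770
Accrued per-day damages: $244,440 + $328,770 = $573,210
Less partial-performance credit: $573,210 − $10,040 = $563,170
Cap: 4% of $4,463,500 = $178,540
Cap at $178,540: $563,170 exceeds the cap → $178,540

$178,540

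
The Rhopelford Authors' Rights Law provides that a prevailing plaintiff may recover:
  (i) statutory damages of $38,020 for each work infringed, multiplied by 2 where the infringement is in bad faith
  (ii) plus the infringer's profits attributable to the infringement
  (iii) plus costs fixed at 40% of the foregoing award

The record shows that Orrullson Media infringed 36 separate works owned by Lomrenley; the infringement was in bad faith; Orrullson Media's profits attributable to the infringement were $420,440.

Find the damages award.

Statutory damages: 36 × $38,020 = $1,368,720
Doubled: 2 × $1,368,720 = $2,737,440
Combined award: $2,737,440 + $420,440 = $3,157,880
Costs: 40% of $3,157,880 = $1,263,152
Award plus costs: $3,157,880 + $1,263,152 = $4,421,032

$4,421,032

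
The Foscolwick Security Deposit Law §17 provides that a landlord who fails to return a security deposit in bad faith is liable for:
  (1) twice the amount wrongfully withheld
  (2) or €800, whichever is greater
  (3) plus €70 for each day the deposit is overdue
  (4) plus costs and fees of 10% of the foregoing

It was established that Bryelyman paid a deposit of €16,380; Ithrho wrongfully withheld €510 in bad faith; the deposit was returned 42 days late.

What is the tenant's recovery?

Recovery: €4,356

Doubled: 2 × €510 = €1,020
Minimum €800: €1,020 meets the minimum, no increase.
Late-return penalty: 42 × €70 = €2,940
Damages plus late penalty: €1,020 + €2,940 = €3,960
Costs and fees: 10% of €3,960 = €396
Total recovery: €3,960 + €396 = €4,356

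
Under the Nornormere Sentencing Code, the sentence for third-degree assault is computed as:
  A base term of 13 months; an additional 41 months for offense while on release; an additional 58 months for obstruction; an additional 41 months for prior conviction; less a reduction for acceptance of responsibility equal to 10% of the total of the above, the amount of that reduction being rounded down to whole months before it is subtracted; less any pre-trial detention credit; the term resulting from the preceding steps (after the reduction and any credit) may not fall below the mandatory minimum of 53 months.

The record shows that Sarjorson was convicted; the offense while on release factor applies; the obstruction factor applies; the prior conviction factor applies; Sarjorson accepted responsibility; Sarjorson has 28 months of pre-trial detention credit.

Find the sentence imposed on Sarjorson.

Offense while on release enhancement: +41 months
Obstruction enhancement: +58 months
Prior conviction enhancement: +41 months
Adjusted term: 13 months + 41 months + 58 months + 41 months = 153 months
Acceptance of responsibility reduction: 10% of 153 months = 15 months (rounded down)
After reduction: 153 − 15 = 138 months
Less pre-trial detention credit: 138 months − 28 months = 110 months
Minimum 53 months: 110 months meets the minimum, no increase.

110 months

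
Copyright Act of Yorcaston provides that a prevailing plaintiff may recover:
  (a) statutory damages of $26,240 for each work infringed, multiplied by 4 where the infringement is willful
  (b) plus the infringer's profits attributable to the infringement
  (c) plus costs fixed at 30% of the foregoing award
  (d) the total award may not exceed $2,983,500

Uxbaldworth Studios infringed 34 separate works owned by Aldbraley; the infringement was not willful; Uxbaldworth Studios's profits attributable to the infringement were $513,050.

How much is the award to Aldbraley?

Statutory damages: 34 × $26,240 = $892,160
Infringement not willful: no ×4 enhancement.
Combined award: $892,160 + $513,050 = $1,405,210
Costs: 30% of $1,405,210 = $421,563
Award plus costs: $1,405,210 + $421,563 = $1,826,773
Cap at $2,983,500: $1,826,773 is within the cap, no reduction.

$1,826,773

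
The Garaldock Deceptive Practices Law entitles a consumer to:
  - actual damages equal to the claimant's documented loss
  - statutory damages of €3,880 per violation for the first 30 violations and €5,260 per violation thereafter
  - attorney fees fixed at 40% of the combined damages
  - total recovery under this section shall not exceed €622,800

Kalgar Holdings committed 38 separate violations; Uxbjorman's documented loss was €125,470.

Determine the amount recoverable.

First 30 violations: 30 × €3,880 = €116,400
Remaining violations: (38 − 30) × €5,260 = €42,080
Statutory damages: €116,400 + €42,080 = €158,480
Combined damages: €125,470 + €158,480 = €283,950
Attorney fees: 40% of €283,950 = €113,580
Total before cap: €283,950 + €113,580 = €397,530
Cap at €622,800: €397,530 is within the cap, no reduction.

Total recovery: €397,530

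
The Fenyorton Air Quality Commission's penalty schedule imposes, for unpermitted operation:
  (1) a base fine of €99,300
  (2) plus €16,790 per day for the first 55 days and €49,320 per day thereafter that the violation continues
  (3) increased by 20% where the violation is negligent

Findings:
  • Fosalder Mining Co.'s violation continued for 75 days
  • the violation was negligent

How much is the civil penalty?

€2,410,980

First 55 days: 55 × €16,790 = €923,450
Remaining days: (75 − 55) × €49,320 = €986,400
Per-day component: €923,450 + €986,400 = €1,909,850
Base plus per-day: €99,300 + €1,909,850 = €2,009,150
Enhancement: 20% of €2,009,150 = €401,830
Enhanced fine: €2,009,150 + €401,830 = €2,410,980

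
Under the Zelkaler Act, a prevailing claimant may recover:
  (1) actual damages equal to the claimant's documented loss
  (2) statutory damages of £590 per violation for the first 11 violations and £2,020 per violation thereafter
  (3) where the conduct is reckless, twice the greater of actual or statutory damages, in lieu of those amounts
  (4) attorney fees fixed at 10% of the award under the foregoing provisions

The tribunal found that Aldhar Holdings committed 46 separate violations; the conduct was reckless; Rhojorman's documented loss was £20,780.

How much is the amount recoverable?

First 11 violations: 11 × £590 = £6,490
Remaining violations: (46 − 11) × £2,020 = £70,700
Statutory damages: £6,490 + £70,700 = £77,190
Greater of actual damages (£20,780) or statutory damages (£77,190): £77,190
Doubled: 2 × £77,190 = £154,380
Attorney fees: 10% of £154,380 = £15,438
Total recovery: £154,380 + £15,438 = £169,818

£169,818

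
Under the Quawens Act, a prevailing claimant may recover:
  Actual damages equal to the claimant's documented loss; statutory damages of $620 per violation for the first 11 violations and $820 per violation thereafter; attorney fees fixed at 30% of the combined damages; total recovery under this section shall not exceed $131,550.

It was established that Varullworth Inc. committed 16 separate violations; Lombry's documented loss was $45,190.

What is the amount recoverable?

$72,943

First 11 violations: 11 × $620 = $6,820
Remaining violations: (16 − 11) × $820 = $4,100
Statutory damages: $6,820 + $4,100 = $10,920
Combined damages: $45,190 + $10,920 = $56,110
Attorney fees: 30% of $56,110 = $16,833
Total before cap: $56,110 + $16,833 = $72,943
Cap at $131,550: $72,943 is within the cap, no reduction.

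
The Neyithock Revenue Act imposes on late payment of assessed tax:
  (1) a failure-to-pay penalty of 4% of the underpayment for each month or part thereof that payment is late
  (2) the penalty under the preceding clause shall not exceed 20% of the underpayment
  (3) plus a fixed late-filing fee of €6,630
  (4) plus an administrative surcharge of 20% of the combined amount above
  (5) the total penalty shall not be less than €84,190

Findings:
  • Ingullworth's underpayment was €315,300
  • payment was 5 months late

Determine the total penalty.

Accrued rate: 4% × 5 = 20%, capped at 20% → 20%
Failure-to-pay penalty: 20% of €315,300 = €63,060
Penalty before surcharge: €63,060 + €6,630 = €69,690
Administrative surcharge: 20% of €69,690 = €13,938
Total penalty: €69,690 + €13,938 = €83,628
Minimum €84,190: €83,628 is below the minimum → €84,190

€84,190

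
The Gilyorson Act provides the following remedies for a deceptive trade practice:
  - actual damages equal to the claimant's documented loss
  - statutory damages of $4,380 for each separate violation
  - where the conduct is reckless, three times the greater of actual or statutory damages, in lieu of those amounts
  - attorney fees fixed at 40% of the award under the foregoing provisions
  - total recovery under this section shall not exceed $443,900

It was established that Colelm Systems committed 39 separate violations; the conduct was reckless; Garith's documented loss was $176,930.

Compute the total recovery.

$443,900

Statutory damages: 39 × $4,380 = $170,820
Greater of actual damages ($176,930) or statutory damages ($170,820): $176,930
Trebled: 3 × $176,930 = $530,790
Attorney fees: 40% of $530,790 = $212,316
Total before cap: $530,790 + $212,316 = $743,106
Cap at $443,900: $743,106 exceeds the cap → $443,900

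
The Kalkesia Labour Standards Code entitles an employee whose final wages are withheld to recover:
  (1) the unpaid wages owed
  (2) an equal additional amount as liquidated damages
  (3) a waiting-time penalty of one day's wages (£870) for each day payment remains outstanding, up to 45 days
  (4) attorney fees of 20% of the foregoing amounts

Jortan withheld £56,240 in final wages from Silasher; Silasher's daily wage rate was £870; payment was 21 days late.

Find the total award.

Liquidated damages (equal amount): £56,240
Penalty days: min(21, 45) = 21
Waiting-time penalty: 21 × £870 = £18,270
Subtotal: £56,240 + £56,240 + £18,270 = £130,750
Attorney fees: 20% of £130,750 = £26,150
Total award: £130,750 + £26,150 = £156,900

Total award: £156,900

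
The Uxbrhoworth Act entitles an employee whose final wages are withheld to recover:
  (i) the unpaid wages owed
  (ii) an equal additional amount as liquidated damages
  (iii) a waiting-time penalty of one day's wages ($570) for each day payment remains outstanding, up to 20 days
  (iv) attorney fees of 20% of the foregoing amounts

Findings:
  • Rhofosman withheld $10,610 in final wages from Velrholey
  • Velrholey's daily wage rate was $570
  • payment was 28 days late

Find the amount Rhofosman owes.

Liquidated damages (equal amount): $10,610
Penalty days: min(28, 20) = 20
Waiting-time penalty: 20 × $570 = $11,400
Subtotal: $10,610 + $10,610 + $11,400 = $32,620
Attorney fees: 20% of $32,620 = $6,524
Total award: $32,620 + $6,524 = $39,144

$39,144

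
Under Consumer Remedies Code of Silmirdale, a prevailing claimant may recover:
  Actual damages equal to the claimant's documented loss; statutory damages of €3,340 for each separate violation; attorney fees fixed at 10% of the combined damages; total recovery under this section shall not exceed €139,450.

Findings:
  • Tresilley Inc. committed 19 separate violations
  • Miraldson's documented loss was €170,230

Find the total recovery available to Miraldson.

€139,450

Statutory damages: 19 × €3,340 = €63,460
Combined damages: €170,230 + €63,460 = €233,690
Attorney fees: 10% of €233,690 = €23,369
Total before cap: €233,690 + €23,369 = €257,059
Cap at €139,450: €257,059 exceeds the cap → €139,450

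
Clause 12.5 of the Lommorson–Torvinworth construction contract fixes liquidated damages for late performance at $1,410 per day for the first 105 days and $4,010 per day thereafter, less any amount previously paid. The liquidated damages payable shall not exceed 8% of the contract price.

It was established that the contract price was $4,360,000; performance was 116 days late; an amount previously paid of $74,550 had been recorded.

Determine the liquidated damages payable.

Liquidated damages: $117,610

First 105 days: 105 × $1,410 = $148,050
Remaining days: (116 − 105) × $4,010 = $44,110
Accrued per-day damages: $148,050 + $44,110 = $192,160
Less amount previously paid: $192,160 − $74,550 = $117,610
Cap: 8% of $4,360,000 = $348,800
Cap at $348,800: $117,610 is within the cap, no reduction.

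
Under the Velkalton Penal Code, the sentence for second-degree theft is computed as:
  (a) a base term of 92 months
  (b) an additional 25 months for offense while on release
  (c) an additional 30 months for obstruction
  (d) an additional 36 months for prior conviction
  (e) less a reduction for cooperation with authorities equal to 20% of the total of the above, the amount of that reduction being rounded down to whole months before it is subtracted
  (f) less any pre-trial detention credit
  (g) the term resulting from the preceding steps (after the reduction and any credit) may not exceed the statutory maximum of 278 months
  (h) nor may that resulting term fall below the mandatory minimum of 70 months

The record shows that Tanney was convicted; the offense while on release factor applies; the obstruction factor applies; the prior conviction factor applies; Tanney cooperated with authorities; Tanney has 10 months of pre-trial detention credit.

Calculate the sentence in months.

137 months

Offense while on release enhancement: +25 months
Obstruction enhancement: +30 months
Prior conviction enhancement: +36 months
Adjusted term: 92 months + 25 months + 30 months + 36 months = 183 months
Cooperation with authorities reduction: 20% of 183 months = 36 months (rounded down)
After reduction: 183 − 36 = 147 months
Less pre-trial detention credit: 147 months − 10 months = 137 months
Cap at 278 months: 137 months is within the cap, no reduction.
Minimum 70 months: 137 months meets the minimum, no increase.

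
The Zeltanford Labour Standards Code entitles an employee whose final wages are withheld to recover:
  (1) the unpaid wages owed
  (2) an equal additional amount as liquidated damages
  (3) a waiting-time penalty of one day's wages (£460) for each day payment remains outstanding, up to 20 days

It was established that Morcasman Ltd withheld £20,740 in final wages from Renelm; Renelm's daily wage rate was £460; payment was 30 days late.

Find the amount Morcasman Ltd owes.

Liquidated damages (equal amount): £20,740
Penalty days: min(30, 20) = 20
Waiting-time penalty: 20 × £460 = £9,200
Total award: £20,740 + £20,740 + £9,200 = £50,680

£50,680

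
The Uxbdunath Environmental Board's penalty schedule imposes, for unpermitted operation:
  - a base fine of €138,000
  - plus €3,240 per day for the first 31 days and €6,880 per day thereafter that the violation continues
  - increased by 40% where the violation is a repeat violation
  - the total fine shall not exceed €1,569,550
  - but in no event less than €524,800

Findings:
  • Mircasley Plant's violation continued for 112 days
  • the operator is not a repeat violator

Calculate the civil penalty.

First 31 days: 31 × €3,240 = €100,440
Remaining days: (112 − 31) × €6,880 = €557,280
Per-day component: €100,440 + €557,280 = €657,720
Base plus per-day: €138,000 + €657,720 = €795,720
The operator is not a repeat violator: no 40% increase.
Cap at €1,569,550: €795,720 is within the cap, no reduction.
Minimum €524,800: €795,720 meets the minimum, no increase.

€795,720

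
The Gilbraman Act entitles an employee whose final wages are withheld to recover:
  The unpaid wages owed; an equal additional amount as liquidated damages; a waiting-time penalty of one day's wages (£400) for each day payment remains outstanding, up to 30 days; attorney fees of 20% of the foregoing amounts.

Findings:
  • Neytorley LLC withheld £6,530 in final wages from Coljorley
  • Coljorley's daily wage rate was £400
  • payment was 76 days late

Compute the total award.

£30,072

Liquidated damages (equal amount): £6,530
Penalty days: min(76, 30) = 30
Waiting-time penalty: 30 × £400 = £12,000
Subtotal: £6,530 + £6,530 + £12,000 = £25,060
Attorney fees: 20% of £25,060 = £5,012
Total award: £25,060 + £5,012 = £30,072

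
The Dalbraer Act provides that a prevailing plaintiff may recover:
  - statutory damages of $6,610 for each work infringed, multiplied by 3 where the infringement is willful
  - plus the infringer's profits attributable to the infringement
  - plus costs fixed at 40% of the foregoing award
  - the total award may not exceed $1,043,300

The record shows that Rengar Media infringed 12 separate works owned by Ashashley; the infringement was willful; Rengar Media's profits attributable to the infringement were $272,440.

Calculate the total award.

Statutory damages: 12 × $6,610 = $79,320
Trebled: 3 × $79,320 = $237,960
Combined award: $237,960 + $272,440 = $510,400
Costs: 40% of $510,400 = $204,160
Award plus costs: $510,400 + $204,160 = $714,560
Cap at $1,043,300: $714,560 is within the cap, no reduction.

Award: $714,560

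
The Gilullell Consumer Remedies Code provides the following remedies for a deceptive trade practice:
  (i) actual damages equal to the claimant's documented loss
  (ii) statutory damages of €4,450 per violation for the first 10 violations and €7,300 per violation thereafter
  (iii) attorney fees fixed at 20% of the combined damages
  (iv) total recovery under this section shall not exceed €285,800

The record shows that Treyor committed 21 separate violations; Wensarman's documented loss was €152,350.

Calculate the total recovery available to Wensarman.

Total recovery: €285,800

First 10 violations: 10 × €4,450 = €44,500
Remaining violations: (21 − 10) × €7,300 = €80,300
Statutory damages: €44,500 + €80,300 = €124,800
Combined damages: €152,350 + €124,800 = €277,150
Attorney fees: 20% of €277,150 = €55,430
Total before cap: €277,150 + €55,430 = €332,580
Cap at €285,800: €332,580 exceeds the cap → €285,800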